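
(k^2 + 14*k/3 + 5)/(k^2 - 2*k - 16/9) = 3*(3*k^2 + 14*k + 15)/(9*k^2 - 18*k - 16)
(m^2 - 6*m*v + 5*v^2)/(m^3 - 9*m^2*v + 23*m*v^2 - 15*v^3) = 1/(m - 3*v)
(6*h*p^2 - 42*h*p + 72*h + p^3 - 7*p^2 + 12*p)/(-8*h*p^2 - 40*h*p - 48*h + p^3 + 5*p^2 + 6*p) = (-6*h*p^2 + 42*h*p - 72*h - p^3 + 7*p^2 - 12*p)/(8*h*p^2 + 40*h*p + 48*h - p^3 - 5*p^2 - 6*p)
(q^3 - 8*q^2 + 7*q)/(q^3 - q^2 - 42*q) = (q - 1)/(q + 6)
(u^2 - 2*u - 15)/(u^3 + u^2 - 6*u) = (u - 5)/(u*(u - 2))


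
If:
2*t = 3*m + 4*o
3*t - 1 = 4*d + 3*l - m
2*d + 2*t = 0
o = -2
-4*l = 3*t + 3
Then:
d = 47/119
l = -54/119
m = 286/119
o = -2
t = -47/119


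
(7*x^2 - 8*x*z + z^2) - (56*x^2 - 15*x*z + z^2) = -49*x^2 + 7*x*z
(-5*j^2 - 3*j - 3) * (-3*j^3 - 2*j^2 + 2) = 15*j^5 + 19*j^4 + 15*j^3 - 4*j^2 - 6*j - 6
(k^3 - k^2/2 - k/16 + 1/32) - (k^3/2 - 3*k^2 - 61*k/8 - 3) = k^3/2 + 5*k^2/2 + 121*k/16 + 97/32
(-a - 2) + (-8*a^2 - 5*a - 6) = -8*a^2 - 6*a - 8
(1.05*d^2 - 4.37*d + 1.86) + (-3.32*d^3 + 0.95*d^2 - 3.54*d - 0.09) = -3.32*d^3 + 2.0*d^2 - 7.91*d + 1.77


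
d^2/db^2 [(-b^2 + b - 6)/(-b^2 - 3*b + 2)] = 8*(-b^3 + 6*b^2 + 12*b + 16)/(b^6 + 9*b^5 + 21*b^4 - 9*b^3 - 42*b^2 + 36*b - 8)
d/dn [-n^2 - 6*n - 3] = -2*n - 6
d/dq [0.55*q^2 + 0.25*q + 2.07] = 1.1*q + 0.25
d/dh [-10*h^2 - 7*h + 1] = -20*h - 7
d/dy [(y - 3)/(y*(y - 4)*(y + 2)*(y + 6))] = (-3*y^4 + 4*y^3 + 56*y^2 - 120*y - 144)/(y^2*(y^6 + 8*y^5 - 24*y^4 - 256*y^3 + 16*y^2 + 1920*y + 2304))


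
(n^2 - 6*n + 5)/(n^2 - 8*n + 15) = (n - 1)/(n - 3)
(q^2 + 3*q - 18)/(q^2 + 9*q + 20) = (q^2 + 3*q - 18)/(q^2 + 9*q + 20)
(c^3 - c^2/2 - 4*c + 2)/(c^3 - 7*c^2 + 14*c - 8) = (c^2 + 3*c/2 - 1)/(c^2 - 5*c + 4)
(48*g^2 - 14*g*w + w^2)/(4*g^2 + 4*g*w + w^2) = (48*g^2 - 14*g*w + w^2)/(4*g^2 + 4*g*w + w^2)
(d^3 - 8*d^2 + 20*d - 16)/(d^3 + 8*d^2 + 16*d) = (d^3 - 8*d^2 + 20*d - 16)/(d*(d^2 + 8*d + 16))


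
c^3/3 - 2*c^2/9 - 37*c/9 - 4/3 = (c/3 + 1)*(c - 4)*(c + 1/3)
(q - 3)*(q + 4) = q^2 + q - 12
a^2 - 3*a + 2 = (a - 2)*(a - 1)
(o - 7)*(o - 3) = o^2 - 10*o + 21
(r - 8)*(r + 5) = r^2 - 3*r - 40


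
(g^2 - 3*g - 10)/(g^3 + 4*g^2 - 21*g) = (g^2 - 3*g - 10)/(g*(g^2 + 4*g - 21))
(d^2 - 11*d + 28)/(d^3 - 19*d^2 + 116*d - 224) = 1/(d - 8)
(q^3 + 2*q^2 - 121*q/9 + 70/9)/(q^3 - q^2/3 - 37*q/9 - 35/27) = 3*(3*q^2 + 13*q - 10)/(9*q^2 + 18*q + 5)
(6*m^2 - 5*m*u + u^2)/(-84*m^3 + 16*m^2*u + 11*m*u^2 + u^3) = (-3*m + u)/(42*m^2 + 13*m*u + u^2)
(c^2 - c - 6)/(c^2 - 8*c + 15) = (c + 2)/(c - 5)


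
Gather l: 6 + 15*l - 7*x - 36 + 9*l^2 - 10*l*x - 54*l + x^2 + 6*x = 9*l^2 + l*(-10*x - 39) + x^2 - x - 30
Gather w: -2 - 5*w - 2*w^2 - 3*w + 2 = -2*w^2 - 8*w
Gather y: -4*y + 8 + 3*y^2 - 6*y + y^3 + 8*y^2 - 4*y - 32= y^3 + 11*y^2 - 14*y - 24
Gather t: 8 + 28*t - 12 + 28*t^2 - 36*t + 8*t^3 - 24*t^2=8*t^3 + 4*t^2 - 8*t - 4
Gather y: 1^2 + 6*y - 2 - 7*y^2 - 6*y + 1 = -7*y^2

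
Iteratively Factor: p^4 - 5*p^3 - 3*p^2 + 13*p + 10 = (p - 5)*(p^3 - 3*p - 2) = (p - 5)*(p + 1)*(p^2 - p - 2) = (p - 5)*(p + 1)^2*(p - 2)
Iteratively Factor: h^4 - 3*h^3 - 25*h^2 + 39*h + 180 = (h + 3)*(h^3 - 6*h^2 - 7*h + 60) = (h - 4)*(h + 3)*(h^2 - 2*h - 15) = (h - 4)*(h + 3)^2*(h - 5)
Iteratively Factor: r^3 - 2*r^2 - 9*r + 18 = (r - 3)*(r^2 + r - 6) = (r - 3)*(r - 2)*(r + 3)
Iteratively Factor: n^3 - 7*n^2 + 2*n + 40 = (n + 2)*(n^2 - 9*n + 20) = (n - 4)*(n + 2)*(n - 5)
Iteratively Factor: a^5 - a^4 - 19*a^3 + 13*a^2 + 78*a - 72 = (a + 3)*(a^4 - 4*a^3 - 7*a^2 + 34*a - 24) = (a + 3)^2*(a^3 - 7*a^2 + 14*a - 8) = (a - 2)*(a + 3)^2*(a^2 - 5*a + 4) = (a - 2)*(a - 1)*(a + 3)^2*(a - 4)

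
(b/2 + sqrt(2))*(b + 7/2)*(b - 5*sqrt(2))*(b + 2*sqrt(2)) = b^4/2 - sqrt(2)*b^3/2 + 7*b^3/4 - 16*b^2 - 7*sqrt(2)*b^2/4 - 56*b - 20*sqrt(2)*b - 70*sqrt(2)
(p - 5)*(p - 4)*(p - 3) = p^3 - 12*p^2 + 47*p - 60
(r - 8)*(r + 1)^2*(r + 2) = r^4 - 4*r^3 - 27*r^2 - 38*r - 16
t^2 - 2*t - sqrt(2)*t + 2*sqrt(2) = (t - 2)*(t - sqrt(2))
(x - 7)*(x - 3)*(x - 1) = x^3 - 11*x^2 + 31*x - 21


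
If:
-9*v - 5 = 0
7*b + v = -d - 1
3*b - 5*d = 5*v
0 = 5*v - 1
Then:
No Solution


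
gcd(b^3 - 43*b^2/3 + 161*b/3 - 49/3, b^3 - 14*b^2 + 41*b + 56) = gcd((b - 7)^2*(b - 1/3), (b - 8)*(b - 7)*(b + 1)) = b - 7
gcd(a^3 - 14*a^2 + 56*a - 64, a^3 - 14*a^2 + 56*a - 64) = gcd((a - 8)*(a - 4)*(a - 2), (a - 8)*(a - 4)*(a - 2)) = a^3 - 14*a^2 + 56*a - 64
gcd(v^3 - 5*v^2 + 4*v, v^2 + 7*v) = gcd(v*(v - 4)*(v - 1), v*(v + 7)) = v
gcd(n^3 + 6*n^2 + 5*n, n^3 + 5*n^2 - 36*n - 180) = n + 5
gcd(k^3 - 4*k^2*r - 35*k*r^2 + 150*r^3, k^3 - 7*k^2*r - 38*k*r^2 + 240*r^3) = -k^2 - k*r + 30*r^2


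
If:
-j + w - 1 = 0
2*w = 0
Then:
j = -1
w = 0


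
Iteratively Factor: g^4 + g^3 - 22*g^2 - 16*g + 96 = (g + 3)*(g^3 - 2*g^2 - 16*g + 32) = (g - 4)*(g + 3)*(g^2 + 2*g - 8) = (g - 4)*(g - 2)*(g + 3)*(g + 4)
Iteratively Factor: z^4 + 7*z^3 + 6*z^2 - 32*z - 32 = (z + 1)*(z^3 + 6*z^2 - 32) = (z + 1)*(z + 4)*(z^2 + 2*z - 8) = (z + 1)*(z + 4)^2*(z - 2)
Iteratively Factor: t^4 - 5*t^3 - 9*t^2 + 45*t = (t + 3)*(t^3 - 8*t^2 + 15*t) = (t - 5)*(t + 3)*(t^2 - 3*t) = (t - 5)*(t - 3)*(t + 3)*(t)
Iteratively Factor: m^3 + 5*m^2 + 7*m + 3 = (m + 1)*(m^2 + 4*m + 3) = (m + 1)^2*(m + 3)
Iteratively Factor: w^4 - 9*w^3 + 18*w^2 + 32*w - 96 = (w - 3)*(w^3 - 6*w^2 + 32) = (w - 4)*(w - 3)*(w^2 - 2*w - 8) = (w - 4)*(w - 3)*(w + 2)*(w - 4)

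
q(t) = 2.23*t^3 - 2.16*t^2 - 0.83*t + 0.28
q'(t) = 6.69*t^2 - 4.32*t - 0.83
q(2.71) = 26.55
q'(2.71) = 36.59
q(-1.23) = -6.12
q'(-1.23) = 14.60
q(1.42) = 1.13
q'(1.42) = 6.53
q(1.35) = 0.71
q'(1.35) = 5.53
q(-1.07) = -4.04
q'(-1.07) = 11.45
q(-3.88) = -159.27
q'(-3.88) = 116.65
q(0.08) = 0.20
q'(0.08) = -1.13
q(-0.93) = -2.61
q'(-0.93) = 8.97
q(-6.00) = -554.18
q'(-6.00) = 265.93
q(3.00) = 38.56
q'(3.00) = 46.42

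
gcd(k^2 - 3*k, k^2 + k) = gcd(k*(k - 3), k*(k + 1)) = k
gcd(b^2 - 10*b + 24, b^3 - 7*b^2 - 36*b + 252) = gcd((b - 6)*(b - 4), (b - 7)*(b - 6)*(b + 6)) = b - 6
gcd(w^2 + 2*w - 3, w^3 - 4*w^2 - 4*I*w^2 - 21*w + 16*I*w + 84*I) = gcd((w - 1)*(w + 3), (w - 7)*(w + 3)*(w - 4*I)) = w + 3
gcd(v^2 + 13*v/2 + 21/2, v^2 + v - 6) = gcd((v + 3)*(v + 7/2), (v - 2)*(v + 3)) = v + 3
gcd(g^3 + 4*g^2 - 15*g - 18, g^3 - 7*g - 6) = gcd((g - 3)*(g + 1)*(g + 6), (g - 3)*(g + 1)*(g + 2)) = g^2 - 2*g - 3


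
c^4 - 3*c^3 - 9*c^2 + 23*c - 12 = (c - 4)*(c - 1)^2*(c + 3)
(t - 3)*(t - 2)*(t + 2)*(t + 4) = t^4 + t^3 - 16*t^2 - 4*t + 48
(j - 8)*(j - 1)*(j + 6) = j^3 - 3*j^2 - 46*j + 48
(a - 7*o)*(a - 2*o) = a^2 - 9*a*o + 14*o^2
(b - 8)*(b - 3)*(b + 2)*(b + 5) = b^4 - 4*b^3 - 43*b^2 + 58*b + 240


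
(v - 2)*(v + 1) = v^2 - v - 2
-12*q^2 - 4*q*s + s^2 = (-6*q + s)*(2*q + s)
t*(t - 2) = t^2 - 2*t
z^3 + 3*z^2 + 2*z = z*(z + 1)*(z + 2)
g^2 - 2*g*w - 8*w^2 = (g - 4*w)*(g + 2*w)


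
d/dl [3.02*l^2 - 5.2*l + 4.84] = 6.04*l - 5.2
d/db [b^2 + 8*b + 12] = 2*b + 8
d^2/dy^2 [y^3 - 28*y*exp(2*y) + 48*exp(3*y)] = -112*y*exp(2*y) + 6*y + 432*exp(3*y) - 112*exp(2*y)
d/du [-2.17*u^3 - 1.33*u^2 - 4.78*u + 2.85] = -6.51*u^2 - 2.66*u - 4.78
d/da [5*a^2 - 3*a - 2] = 10*a - 3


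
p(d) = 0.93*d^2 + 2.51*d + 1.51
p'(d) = 1.86*d + 2.51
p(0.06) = 1.66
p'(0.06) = 2.62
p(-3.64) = 4.70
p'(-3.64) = -4.26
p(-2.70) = 1.51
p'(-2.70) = -2.51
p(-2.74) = 1.61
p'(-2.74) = -2.59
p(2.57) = 14.10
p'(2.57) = 7.29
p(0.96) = 4.78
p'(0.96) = 4.30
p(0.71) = 3.76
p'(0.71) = 3.83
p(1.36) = 6.64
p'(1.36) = 5.04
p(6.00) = 50.05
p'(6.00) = 13.67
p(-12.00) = 105.31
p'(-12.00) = -19.81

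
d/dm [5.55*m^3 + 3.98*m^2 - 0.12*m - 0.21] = 16.65*m^2 + 7.96*m - 0.12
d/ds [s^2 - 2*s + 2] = 2*s - 2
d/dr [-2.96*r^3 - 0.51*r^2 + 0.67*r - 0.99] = -8.88*r^2 - 1.02*r + 0.67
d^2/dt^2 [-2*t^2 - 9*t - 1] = -4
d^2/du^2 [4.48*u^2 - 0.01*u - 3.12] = 8.96000000000000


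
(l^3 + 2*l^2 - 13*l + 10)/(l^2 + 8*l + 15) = (l^2 - 3*l + 2)/(l + 3)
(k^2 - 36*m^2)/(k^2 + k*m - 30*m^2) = (k - 6*m)/(k - 5*m)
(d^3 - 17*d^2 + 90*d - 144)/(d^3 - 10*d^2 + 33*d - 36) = (d^2 - 14*d + 48)/(d^2 - 7*d + 12)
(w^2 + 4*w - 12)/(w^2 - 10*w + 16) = (w + 6)/(w - 8)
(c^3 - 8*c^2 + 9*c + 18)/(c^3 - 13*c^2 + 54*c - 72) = (c + 1)/(c - 4)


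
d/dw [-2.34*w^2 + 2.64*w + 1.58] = 2.64 - 4.68*w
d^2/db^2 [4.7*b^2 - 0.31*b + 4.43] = 9.40000000000000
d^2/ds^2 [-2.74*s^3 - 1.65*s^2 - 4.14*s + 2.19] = -16.44*s - 3.3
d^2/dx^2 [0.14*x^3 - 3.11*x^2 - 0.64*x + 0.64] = 0.84*x - 6.22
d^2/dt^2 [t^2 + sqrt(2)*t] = 2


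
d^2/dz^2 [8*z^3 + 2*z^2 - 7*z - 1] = 48*z + 4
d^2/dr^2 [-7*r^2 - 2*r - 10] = -14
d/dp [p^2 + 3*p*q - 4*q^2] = 2*p + 3*q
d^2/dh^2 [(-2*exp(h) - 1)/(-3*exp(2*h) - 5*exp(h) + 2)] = (18*exp(4*h) + 6*exp(3*h) + 117*exp(2*h) + 69*exp(h) + 18)*exp(h)/(27*exp(6*h) + 135*exp(5*h) + 171*exp(4*h) - 55*exp(3*h) - 114*exp(2*h) + 60*exp(h) - 8)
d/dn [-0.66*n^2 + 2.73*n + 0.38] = 2.73 - 1.32*n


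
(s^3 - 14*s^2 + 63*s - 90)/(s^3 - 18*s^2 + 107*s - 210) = (s - 3)/(s - 7)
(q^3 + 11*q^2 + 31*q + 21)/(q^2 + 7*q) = q + 4 + 3/q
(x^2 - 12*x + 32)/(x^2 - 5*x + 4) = (x - 8)/(x - 1)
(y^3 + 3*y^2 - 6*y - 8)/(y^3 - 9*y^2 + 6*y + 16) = (y + 4)/(y - 8)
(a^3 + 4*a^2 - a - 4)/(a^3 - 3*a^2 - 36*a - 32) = (a - 1)/(a - 8)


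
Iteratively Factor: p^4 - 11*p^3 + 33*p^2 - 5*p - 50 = (p + 1)*(p^3 - 12*p^2 + 45*p - 50) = (p - 5)*(p + 1)*(p^2 - 7*p + 10) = (p - 5)^2*(p + 1)*(p - 2)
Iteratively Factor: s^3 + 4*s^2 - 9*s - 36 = (s + 3)*(s^2 + s - 12) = (s + 3)*(s + 4)*(s - 3)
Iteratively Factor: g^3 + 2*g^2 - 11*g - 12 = (g + 1)*(g^2 + g - 12) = (g - 3)*(g + 1)*(g + 4)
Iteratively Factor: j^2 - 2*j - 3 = (j + 1)*(j - 3)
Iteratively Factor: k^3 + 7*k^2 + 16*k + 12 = (k + 2)*(k^2 + 5*k + 6) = (k + 2)*(k + 3)*(k + 2)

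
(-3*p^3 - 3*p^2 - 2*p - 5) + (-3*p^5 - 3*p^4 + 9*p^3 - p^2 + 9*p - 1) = -3*p^5 - 3*p^4 + 6*p^3 - 4*p^2 + 7*p - 6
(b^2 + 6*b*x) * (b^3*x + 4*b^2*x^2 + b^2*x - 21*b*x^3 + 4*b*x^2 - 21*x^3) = b^5*x + 10*b^4*x^2 + b^4*x + 3*b^3*x^3 + 10*b^3*x^2 - 126*b^2*x^4 + 3*b^2*x^3 - 126*b*x^4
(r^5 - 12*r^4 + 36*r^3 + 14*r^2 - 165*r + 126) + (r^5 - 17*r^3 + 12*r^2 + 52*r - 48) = 2*r^5 - 12*r^4 + 19*r^3 + 26*r^2 - 113*r + 78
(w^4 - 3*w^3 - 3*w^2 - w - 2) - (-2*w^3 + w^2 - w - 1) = w^4 - w^3 - 4*w^2 - 1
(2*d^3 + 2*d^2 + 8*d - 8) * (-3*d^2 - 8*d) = -6*d^5 - 22*d^4 - 40*d^3 - 40*d^2 + 64*d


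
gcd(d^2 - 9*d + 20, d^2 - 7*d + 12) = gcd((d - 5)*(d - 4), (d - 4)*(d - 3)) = d - 4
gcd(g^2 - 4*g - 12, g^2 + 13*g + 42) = 1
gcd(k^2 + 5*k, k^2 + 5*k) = k^2 + 5*k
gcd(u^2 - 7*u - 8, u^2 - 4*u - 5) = u + 1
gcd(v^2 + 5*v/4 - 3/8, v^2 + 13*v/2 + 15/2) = v + 3/2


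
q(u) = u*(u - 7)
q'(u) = 2*u - 7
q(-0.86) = 6.76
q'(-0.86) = -8.72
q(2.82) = -11.79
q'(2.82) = -1.36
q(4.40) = -11.44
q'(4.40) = 1.80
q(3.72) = -12.20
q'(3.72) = 0.44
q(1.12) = -6.59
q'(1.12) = -4.76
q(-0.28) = 2.04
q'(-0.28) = -7.56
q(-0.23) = 1.66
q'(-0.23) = -7.46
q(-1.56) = 13.35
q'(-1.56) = -10.12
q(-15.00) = 330.00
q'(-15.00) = -37.00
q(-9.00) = 144.00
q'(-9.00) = -25.00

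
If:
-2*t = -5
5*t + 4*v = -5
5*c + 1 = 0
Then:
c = -1/5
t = 5/2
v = -35/8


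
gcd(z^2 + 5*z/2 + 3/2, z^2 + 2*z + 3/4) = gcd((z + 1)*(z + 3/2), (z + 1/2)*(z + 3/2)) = z + 3/2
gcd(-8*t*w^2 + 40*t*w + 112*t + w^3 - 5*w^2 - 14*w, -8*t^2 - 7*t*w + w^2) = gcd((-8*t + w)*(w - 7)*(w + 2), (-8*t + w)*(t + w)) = 8*t - w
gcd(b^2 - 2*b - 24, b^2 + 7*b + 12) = b + 4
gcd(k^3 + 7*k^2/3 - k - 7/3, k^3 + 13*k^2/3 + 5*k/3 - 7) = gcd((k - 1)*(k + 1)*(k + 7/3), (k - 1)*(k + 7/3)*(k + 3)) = k^2 + 4*k/3 - 7/3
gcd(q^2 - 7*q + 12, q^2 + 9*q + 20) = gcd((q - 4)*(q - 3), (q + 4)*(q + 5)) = 1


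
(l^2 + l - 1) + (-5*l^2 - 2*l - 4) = -4*l^2 - l - 5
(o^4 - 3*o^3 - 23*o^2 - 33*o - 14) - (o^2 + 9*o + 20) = o^4 - 3*o^3 - 24*o^2 - 42*o - 34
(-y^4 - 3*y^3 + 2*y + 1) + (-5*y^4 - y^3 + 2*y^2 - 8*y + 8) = -6*y^4 - 4*y^3 + 2*y^2 - 6*y + 9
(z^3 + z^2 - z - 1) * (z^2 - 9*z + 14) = z^5 - 8*z^4 + 4*z^3 + 22*z^2 - 5*z - 14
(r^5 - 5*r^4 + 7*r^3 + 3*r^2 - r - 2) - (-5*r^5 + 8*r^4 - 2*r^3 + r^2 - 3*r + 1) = 6*r^5 - 13*r^4 + 9*r^3 + 2*r^2 + 2*r - 3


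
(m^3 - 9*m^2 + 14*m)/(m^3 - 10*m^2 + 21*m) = (m - 2)/(m - 3)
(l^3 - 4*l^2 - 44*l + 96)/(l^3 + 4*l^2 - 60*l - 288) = (l - 2)/(l + 6)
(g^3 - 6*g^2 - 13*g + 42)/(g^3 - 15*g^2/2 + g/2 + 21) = 2*(g + 3)/(2*g + 3)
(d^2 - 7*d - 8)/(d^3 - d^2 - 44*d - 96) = (d + 1)/(d^2 + 7*d + 12)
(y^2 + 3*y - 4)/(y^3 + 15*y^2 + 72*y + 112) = (y - 1)/(y^2 + 11*y + 28)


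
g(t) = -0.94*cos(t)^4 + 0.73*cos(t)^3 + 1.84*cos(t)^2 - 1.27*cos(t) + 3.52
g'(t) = 3.76*sin(t)*cos(t)^3 - 2.19*sin(t)*cos(t)^2 - 3.68*sin(t)*cos(t) + 1.27*sin(t)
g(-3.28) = 4.97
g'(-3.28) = -0.12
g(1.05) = 3.38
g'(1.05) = -0.56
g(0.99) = 3.41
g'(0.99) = -0.66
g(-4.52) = 3.82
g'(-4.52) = 1.83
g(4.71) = 3.52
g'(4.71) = -1.28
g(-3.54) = 5.00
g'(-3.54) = -0.06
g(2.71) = 5.00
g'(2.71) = -0.00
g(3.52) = 5.00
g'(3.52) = 0.08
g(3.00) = 4.97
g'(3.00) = -0.12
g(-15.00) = 4.91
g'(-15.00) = -0.75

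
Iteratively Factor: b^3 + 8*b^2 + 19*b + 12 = (b + 3)*(b^2 + 5*b + 4) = (b + 1)*(b + 3)*(b + 4)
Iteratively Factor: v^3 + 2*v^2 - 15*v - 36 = (v - 4)*(v^2 + 6*v + 9) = (v - 4)*(v + 3)*(v + 3)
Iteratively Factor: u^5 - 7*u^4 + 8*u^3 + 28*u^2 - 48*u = (u)*(u^4 - 7*u^3 + 8*u^2 + 28*u - 48) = u*(u + 2)*(u^3 - 9*u^2 + 26*u - 24) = u*(u - 4)*(u + 2)*(u^2 - 5*u + 6) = u*(u - 4)*(u - 3)*(u + 2)*(u - 2)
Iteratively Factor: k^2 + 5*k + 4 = (k + 1)*(k + 4)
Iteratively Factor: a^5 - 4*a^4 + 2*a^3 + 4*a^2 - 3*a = (a)*(a^4 - 4*a^3 + 2*a^2 + 4*a - 3) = a*(a + 1)*(a^3 - 5*a^2 + 7*a - 3) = a*(a - 3)*(a + 1)*(a^2 - 2*a + 1) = a*(a - 3)*(a - 1)*(a + 1)*(a - 1)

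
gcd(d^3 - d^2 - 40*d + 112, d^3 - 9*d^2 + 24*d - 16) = d^2 - 8*d + 16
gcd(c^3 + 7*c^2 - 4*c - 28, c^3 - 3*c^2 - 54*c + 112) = c^2 + 5*c - 14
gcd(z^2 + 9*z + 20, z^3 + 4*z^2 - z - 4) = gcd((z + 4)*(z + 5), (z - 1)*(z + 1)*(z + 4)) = z + 4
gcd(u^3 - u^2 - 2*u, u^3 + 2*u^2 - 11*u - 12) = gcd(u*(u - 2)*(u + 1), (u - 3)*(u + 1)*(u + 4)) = u + 1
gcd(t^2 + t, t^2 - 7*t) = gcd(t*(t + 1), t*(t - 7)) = t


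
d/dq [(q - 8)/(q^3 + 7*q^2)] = (q*(q + 7) - (q - 8)*(3*q + 14))/(q^3*(q + 7)^2)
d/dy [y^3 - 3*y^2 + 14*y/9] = 3*y^2 - 6*y + 14/9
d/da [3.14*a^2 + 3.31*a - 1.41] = 6.28*a + 3.31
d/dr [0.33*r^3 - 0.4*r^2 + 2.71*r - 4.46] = 0.99*r^2 - 0.8*r + 2.71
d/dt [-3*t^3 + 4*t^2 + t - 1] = -9*t^2 + 8*t + 1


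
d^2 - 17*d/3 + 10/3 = (d - 5)*(d - 2/3)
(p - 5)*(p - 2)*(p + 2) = p^3 - 5*p^2 - 4*p + 20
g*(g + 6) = g^2 + 6*g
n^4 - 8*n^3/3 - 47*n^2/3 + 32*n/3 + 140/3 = (n - 5)*(n - 2)*(n + 2)*(n + 7/3)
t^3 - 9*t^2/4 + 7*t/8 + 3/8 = (t - 3/2)*(t - 1)*(t + 1/4)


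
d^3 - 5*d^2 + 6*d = d*(d - 3)*(d - 2)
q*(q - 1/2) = q^2 - q/2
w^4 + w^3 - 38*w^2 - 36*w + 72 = (w - 6)*(w - 1)*(w + 2)*(w + 6)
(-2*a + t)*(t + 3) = -2*a*t - 6*a + t^2 + 3*t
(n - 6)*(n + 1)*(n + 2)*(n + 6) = n^4 + 3*n^3 - 34*n^2 - 108*n - 72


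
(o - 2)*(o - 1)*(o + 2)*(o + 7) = o^4 + 6*o^3 - 11*o^2 - 24*o + 28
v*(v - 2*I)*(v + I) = v^3 - I*v^2 + 2*v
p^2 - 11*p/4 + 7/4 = (p - 7/4)*(p - 1)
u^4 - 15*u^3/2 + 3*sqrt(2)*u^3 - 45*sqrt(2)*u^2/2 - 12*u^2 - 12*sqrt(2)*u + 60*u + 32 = (u - 8)*(u + 1/2)*(u - sqrt(2))*(u + 4*sqrt(2))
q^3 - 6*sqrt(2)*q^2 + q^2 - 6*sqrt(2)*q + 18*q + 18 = (q + 1)*(q - 3*sqrt(2))^2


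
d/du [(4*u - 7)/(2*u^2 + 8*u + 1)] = 4*(-2*u^2 + 7*u + 15)/(4*u^4 + 32*u^3 + 68*u^2 + 16*u + 1)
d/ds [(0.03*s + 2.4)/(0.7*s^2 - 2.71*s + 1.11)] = (-0.021*s^2 - 3.36*s + 6.5373)/(0.49*s^4 - 3.794*s^3 + 8.8981*s^2 - 6.0162*s + 1.2321)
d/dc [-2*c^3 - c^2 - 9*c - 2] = -6*c^2 - 2*c - 9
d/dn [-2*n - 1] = -2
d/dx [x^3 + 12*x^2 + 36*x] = 3*x^2 + 24*x + 36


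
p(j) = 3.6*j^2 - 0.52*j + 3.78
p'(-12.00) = -86.92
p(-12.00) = 528.42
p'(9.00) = 64.28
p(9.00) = 290.70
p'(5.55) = 39.44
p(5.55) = 111.78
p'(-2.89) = -21.33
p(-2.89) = 35.35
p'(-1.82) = -13.62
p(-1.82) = 16.65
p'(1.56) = 10.71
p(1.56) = 11.73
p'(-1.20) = -9.16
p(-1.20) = 9.59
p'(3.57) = 25.18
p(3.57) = 47.81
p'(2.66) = 18.63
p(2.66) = 27.87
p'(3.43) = 24.18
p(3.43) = 44.35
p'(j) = 7.2*j - 0.52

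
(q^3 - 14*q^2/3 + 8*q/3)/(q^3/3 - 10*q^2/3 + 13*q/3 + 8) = q*(3*q^2 - 14*q + 8)/(q^3 - 10*q^2 + 13*q + 24)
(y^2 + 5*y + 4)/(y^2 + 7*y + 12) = (y + 1)/(y + 3)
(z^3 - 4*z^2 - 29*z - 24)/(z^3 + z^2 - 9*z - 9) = (z - 8)/(z - 3)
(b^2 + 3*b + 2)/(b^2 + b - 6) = (b^2 + 3*b + 2)/(b^2 + b - 6)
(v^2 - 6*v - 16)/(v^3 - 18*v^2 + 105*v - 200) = (v + 2)/(v^2 - 10*v + 25)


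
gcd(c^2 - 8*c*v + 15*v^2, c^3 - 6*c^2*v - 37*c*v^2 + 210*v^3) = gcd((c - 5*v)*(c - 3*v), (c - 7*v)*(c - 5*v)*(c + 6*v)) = -c + 5*v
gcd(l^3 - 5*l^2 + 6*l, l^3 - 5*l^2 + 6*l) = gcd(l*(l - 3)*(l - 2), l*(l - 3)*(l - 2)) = l^3 - 5*l^2 + 6*l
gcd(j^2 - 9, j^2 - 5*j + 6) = j - 3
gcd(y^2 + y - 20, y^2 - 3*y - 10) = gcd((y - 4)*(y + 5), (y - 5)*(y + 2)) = 1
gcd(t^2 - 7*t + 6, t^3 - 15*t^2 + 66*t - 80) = 1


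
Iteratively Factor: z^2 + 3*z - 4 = (z - 1)*(z + 4)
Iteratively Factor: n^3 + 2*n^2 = (n)*(n^2 + 2*n) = n*(n + 2)*(n)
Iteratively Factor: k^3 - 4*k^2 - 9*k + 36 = (k + 3)*(k^2 - 7*k + 12) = (k - 4)*(k + 3)*(k - 3)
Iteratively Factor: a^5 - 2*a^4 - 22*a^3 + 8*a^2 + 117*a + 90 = (a + 2)*(a^4 - 4*a^3 - 14*a^2 + 36*a + 45) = (a + 2)*(a + 3)*(a^3 - 7*a^2 + 7*a + 15) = (a - 3)*(a + 2)*(a + 3)*(a^2 - 4*a - 5) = (a - 3)*(a + 1)*(a + 2)*(a + 3)*(a - 5)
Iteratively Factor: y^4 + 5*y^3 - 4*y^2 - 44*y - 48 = (y + 4)*(y^3 + y^2 - 8*y - 12) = (y - 3)*(y + 4)*(y^2 + 4*y + 4) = (y - 3)*(y + 2)*(y + 4)*(y + 2)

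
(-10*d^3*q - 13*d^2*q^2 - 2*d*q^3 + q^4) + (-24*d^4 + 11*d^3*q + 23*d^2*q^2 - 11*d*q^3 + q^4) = -24*d^4 + d^3*q + 10*d^2*q^2 - 13*d*q^3 + 2*q^4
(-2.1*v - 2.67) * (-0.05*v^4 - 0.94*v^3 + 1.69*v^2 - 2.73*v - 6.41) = 0.105*v^5 + 2.1075*v^4 - 1.0392*v^3 + 1.2207*v^2 + 20.7501*v + 17.1147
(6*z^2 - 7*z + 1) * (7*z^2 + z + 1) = 42*z^4 - 43*z^3 + 6*z^2 - 6*z + 1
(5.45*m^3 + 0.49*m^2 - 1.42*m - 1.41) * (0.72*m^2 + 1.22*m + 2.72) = 3.924*m^5 + 7.0018*m^4 + 14.3994*m^3 - 1.4148*m^2 - 5.5826*m - 3.8352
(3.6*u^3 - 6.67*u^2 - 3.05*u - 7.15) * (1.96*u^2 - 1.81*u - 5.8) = 7.056*u^5 - 19.5892*u^4 - 14.7853*u^3 + 30.1925*u^2 + 30.6315*u + 41.47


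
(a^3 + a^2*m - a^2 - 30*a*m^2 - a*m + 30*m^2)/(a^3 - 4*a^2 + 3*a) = (a^2 + a*m - 30*m^2)/(a*(a - 3))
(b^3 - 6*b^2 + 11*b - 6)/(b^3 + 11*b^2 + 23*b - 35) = (b^2 - 5*b + 6)/(b^2 + 12*b + 35)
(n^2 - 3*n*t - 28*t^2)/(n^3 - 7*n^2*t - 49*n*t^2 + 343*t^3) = (-n - 4*t)/(-n^2 + 49*t^2)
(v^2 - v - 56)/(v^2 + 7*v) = (v - 8)/v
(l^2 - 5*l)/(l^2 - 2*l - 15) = l/(l + 3)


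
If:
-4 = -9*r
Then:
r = 4/9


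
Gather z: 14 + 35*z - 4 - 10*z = 25*z + 10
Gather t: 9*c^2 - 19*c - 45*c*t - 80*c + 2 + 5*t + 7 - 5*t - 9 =9*c^2 - 45*c*t - 99*c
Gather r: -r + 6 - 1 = 5 - r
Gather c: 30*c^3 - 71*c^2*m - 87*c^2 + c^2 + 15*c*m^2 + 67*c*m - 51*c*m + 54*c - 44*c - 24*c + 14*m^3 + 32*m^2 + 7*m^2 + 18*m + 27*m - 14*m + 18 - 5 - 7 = 30*c^3 + c^2*(-71*m - 86) + c*(15*m^2 + 16*m - 14) + 14*m^3 + 39*m^2 + 31*m + 6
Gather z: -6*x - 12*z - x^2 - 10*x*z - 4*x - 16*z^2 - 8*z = -x^2 - 10*x - 16*z^2 + z*(-10*x - 20)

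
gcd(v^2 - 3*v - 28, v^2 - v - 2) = 1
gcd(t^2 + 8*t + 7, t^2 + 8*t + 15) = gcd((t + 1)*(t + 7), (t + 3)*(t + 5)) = 1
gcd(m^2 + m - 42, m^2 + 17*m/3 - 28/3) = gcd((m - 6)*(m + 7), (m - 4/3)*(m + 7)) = m + 7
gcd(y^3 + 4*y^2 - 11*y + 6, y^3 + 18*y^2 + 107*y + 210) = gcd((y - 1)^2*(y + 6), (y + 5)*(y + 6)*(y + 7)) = y + 6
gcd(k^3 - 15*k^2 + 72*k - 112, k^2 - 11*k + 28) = k^2 - 11*k + 28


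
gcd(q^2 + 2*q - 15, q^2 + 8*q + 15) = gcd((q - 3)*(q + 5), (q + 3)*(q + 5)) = q + 5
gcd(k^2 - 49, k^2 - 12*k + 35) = k - 7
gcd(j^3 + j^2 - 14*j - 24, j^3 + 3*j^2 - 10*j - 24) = j + 2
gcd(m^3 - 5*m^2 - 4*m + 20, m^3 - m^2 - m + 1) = 1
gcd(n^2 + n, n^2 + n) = n^2 + n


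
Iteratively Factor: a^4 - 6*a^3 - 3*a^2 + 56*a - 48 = (a - 4)*(a^3 - 2*a^2 - 11*a + 12) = (a - 4)*(a + 3)*(a^2 - 5*a + 4) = (a - 4)*(a - 1)*(a + 3)*(a - 4)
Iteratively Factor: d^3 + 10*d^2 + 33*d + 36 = (d + 3)*(d^2 + 7*d + 12) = (d + 3)*(d + 4)*(d + 3)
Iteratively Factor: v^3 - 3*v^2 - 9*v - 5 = (v + 1)*(v^2 - 4*v - 5) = (v + 1)^2*(v - 5)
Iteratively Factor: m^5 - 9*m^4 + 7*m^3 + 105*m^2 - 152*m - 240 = (m + 1)*(m^4 - 10*m^3 + 17*m^2 + 88*m - 240) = (m - 4)*(m + 1)*(m^3 - 6*m^2 - 7*m + 60) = (m - 4)^2*(m + 1)*(m^2 - 2*m - 15) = (m - 4)^2*(m + 1)*(m + 3)*(m - 5)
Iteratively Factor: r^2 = (r)*(r)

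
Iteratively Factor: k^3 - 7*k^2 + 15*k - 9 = (k - 3)*(k^2 - 4*k + 3) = (k - 3)^2*(k - 1)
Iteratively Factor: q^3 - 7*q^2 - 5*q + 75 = (q - 5)*(q^2 - 2*q - 15) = (q - 5)*(q + 3)*(q - 5)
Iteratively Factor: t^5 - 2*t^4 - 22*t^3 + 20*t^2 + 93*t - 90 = (t + 3)*(t^4 - 5*t^3 - 7*t^2 + 41*t - 30) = (t + 3)^2*(t^3 - 8*t^2 + 17*t - 10) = (t - 1)*(t + 3)^2*(t^2 - 7*t + 10) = (t - 2)*(t - 1)*(t + 3)^2*(t - 5)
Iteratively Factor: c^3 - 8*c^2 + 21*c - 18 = (c - 3)*(c^2 - 5*c + 6) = (c - 3)^2*(c - 2)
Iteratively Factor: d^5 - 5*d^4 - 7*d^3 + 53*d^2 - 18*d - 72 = (d + 3)*(d^4 - 8*d^3 + 17*d^2 + 2*d - 24) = (d + 1)*(d + 3)*(d^3 - 9*d^2 + 26*d - 24) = (d - 2)*(d + 1)*(d + 3)*(d^2 - 7*d + 12) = (d - 3)*(d - 2)*(d + 1)*(d + 3)*(d - 4)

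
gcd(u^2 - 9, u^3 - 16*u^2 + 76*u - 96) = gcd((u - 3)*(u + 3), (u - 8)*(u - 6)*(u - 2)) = 1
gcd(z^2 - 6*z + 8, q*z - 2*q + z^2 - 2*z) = z - 2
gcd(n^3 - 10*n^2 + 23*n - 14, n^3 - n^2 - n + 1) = n - 1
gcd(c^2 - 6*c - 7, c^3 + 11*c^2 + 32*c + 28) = 1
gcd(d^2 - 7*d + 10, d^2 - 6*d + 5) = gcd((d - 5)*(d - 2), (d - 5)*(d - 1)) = d - 5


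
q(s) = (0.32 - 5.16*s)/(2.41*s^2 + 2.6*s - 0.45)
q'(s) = (0.32 - 5.16*s)*(-4.82*s - 2.6)/(2.41*s^2 + 2.6*s - 0.45)^2 - 5.16/(2.41*s^2 + 2.6*s - 0.45)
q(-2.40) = 1.77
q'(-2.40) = 1.49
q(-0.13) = -1.33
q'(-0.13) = 3.40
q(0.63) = -1.37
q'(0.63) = 1.19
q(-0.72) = -3.76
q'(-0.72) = 7.86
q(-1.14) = -22.00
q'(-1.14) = 244.14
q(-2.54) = 1.58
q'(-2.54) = 1.19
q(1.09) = -1.01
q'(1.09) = 0.53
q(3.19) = -0.50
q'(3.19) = 0.12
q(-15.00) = 0.15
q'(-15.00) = 0.01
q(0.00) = -0.71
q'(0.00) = 7.36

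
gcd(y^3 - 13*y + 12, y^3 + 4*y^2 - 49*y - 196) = y + 4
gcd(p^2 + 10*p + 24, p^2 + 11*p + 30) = p + 6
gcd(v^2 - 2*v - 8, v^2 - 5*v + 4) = v - 4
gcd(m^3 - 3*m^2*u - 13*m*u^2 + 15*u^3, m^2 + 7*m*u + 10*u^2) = 1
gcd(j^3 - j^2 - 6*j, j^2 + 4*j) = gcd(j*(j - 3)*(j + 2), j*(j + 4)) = j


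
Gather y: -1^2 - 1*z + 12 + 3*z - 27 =2*z - 16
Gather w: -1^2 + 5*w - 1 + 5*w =10*w - 2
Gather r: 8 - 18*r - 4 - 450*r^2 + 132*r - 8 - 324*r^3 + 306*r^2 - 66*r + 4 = -324*r^3 - 144*r^2 + 48*r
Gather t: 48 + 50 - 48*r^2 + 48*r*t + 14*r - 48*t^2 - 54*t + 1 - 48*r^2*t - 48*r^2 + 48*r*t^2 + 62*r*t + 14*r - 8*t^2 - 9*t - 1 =-96*r^2 + 28*r + t^2*(48*r - 56) + t*(-48*r^2 + 110*r - 63) + 98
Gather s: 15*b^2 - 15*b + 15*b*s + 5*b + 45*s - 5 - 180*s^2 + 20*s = 15*b^2 - 10*b - 180*s^2 + s*(15*b + 65) - 5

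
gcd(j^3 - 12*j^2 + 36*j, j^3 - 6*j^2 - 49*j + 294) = j - 6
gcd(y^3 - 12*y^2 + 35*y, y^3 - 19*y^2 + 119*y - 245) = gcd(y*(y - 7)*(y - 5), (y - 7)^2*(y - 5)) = y^2 - 12*y + 35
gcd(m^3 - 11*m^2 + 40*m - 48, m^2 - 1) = 1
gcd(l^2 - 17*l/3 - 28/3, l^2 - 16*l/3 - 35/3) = l - 7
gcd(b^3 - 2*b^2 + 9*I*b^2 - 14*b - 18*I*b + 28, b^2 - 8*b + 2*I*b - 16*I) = b + 2*I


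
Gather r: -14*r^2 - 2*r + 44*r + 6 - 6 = -14*r^2 + 42*r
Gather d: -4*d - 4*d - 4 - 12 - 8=-8*d - 24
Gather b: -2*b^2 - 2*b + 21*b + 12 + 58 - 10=-2*b^2 + 19*b + 60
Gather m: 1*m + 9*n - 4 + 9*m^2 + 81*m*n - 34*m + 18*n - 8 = 9*m^2 + m*(81*n - 33) + 27*n - 12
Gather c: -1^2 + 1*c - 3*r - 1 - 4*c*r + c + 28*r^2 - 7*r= c*(2 - 4*r) + 28*r^2 - 10*r - 2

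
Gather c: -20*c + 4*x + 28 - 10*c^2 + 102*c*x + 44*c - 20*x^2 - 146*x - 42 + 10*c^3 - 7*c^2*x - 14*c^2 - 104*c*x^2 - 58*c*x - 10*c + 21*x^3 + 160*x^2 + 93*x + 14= 10*c^3 + c^2*(-7*x - 24) + c*(-104*x^2 + 44*x + 14) + 21*x^3 + 140*x^2 - 49*x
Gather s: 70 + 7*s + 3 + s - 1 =8*s + 72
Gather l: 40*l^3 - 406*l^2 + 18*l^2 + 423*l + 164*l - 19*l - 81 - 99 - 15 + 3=40*l^3 - 388*l^2 + 568*l - 192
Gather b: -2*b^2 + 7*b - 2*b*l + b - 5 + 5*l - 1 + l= -2*b^2 + b*(8 - 2*l) + 6*l - 6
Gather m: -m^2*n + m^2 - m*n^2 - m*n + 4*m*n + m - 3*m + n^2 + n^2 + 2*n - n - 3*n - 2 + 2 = m^2*(1 - n) + m*(-n^2 + 3*n - 2) + 2*n^2 - 2*n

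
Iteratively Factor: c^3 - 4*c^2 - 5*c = (c)*(c^2 - 4*c - 5) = c*(c + 1)*(c - 5)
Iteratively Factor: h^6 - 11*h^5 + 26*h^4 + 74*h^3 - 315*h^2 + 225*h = (h - 5)*(h^5 - 6*h^4 - 4*h^3 + 54*h^2 - 45*h) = h*(h - 5)*(h^4 - 6*h^3 - 4*h^2 + 54*h - 45) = h*(h - 5)*(h + 3)*(h^3 - 9*h^2 + 23*h - 15) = h*(h - 5)^2*(h + 3)*(h^2 - 4*h + 3) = h*(h - 5)^2*(h - 1)*(h + 3)*(h - 3)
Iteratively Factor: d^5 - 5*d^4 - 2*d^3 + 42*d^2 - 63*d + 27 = (d - 1)*(d^4 - 4*d^3 - 6*d^2 + 36*d - 27) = (d - 3)*(d - 1)*(d^3 - d^2 - 9*d + 9) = (d - 3)^2*(d - 1)*(d^2 + 2*d - 3) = (d - 3)^2*(d - 1)^2*(d + 3)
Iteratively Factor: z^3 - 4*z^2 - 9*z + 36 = (z + 3)*(z^2 - 7*z + 12) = (z - 4)*(z + 3)*(z - 3)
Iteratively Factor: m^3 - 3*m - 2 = (m - 2)*(m^2 + 2*m + 1) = (m - 2)*(m + 1)*(m + 1)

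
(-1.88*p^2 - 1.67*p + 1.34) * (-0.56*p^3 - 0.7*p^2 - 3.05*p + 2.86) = 1.0528*p^5 + 2.2512*p^4 + 6.1526*p^3 - 1.2213*p^2 - 8.8632*p + 3.8324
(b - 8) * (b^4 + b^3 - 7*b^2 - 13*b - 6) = b^5 - 7*b^4 - 15*b^3 + 43*b^2 + 98*b + 48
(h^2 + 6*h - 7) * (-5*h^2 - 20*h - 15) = -5*h^4 - 50*h^3 - 100*h^2 + 50*h + 105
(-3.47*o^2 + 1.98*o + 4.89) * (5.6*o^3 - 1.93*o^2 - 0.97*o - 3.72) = -19.432*o^5 + 17.7851*o^4 + 26.9285*o^3 + 1.5501*o^2 - 12.1089*o - 18.1908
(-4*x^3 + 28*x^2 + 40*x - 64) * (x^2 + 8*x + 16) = -4*x^5 - 4*x^4 + 200*x^3 + 704*x^2 + 128*x - 1024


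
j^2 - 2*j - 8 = (j - 4)*(j + 2)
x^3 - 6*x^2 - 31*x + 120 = (x - 8)*(x - 3)*(x + 5)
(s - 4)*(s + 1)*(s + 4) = s^3 + s^2 - 16*s - 16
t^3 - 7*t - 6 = (t - 3)*(t + 1)*(t + 2)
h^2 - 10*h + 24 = (h - 6)*(h - 4)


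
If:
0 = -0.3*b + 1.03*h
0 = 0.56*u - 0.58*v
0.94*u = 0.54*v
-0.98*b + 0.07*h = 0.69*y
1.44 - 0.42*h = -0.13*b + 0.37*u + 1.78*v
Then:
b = -187.75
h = -54.68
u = 0.00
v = 0.00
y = 261.11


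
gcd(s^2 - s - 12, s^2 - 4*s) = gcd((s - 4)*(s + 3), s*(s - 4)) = s - 4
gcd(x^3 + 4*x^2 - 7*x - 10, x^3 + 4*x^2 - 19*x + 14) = x - 2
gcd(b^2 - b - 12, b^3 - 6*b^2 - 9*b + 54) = b + 3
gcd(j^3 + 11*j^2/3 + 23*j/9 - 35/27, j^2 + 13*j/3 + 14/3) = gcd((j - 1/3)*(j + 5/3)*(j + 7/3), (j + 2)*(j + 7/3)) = j + 7/3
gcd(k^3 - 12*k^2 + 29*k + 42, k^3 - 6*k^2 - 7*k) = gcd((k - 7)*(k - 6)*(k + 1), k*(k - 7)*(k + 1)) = k^2 - 6*k - 7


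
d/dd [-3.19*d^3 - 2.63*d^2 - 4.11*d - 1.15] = -9.57*d^2 - 5.26*d - 4.11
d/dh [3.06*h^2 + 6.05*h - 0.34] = 6.12*h + 6.05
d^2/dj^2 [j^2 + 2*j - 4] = 2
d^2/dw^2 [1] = 0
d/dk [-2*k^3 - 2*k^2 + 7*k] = -6*k^2 - 4*k + 7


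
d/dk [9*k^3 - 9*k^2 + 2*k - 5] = 27*k^2 - 18*k + 2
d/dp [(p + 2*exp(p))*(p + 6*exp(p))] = 8*p*exp(p) + 2*p + 24*exp(2*p) + 8*exp(p)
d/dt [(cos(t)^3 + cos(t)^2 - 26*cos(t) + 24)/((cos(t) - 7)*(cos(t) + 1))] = (-cos(t)^4 + 12*cos(t)^3 + cos(t)^2 + 62*cos(t) - 326)*sin(t)/((cos(t) - 7)^2*(cos(t) + 1)^2)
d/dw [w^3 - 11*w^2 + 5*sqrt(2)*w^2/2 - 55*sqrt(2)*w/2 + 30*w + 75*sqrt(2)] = 3*w^2 - 22*w + 5*sqrt(2)*w - 55*sqrt(2)/2 + 30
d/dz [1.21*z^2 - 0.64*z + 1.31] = 2.42*z - 0.64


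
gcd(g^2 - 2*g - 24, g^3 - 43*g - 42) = 1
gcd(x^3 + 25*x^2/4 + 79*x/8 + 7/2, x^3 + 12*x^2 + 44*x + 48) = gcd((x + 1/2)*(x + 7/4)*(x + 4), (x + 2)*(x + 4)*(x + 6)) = x + 4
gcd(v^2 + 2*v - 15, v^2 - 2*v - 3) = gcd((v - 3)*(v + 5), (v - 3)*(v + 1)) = v - 3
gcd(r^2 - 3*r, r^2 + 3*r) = r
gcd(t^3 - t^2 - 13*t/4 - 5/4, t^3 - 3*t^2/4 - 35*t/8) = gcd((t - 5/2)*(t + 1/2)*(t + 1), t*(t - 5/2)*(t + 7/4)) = t - 5/2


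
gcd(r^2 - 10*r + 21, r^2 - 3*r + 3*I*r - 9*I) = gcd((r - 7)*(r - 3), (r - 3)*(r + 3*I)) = r - 3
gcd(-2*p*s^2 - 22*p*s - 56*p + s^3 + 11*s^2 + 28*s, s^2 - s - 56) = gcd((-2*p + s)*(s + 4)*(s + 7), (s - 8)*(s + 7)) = s + 7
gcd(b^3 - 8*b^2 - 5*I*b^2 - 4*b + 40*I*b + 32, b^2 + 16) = b - 4*I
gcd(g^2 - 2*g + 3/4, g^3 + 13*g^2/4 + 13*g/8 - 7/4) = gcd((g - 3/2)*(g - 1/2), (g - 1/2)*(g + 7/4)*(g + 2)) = g - 1/2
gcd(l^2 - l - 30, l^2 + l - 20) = l + 5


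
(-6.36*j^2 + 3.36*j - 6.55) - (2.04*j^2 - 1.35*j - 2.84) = -8.4*j^2 + 4.71*j - 3.71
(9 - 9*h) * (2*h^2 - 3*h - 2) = -18*h^3 + 45*h^2 - 9*h - 18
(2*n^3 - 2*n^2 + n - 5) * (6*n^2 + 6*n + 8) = 12*n^5 + 10*n^3 - 40*n^2 - 22*n - 40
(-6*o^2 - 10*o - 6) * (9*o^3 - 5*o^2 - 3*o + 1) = -54*o^5 - 60*o^4 + 14*o^3 + 54*o^2 + 8*o - 6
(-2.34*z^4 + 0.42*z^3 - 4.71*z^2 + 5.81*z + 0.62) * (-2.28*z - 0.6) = 5.3352*z^5 + 0.4464*z^4 + 10.4868*z^3 - 10.4208*z^2 - 4.8996*z - 0.372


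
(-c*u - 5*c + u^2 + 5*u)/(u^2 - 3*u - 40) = (-c + u)/(u - 8)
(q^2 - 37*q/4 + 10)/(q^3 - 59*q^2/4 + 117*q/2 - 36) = (4*q - 5)/(4*q^2 - 27*q + 18)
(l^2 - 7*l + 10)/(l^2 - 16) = (l^2 - 7*l + 10)/(l^2 - 16)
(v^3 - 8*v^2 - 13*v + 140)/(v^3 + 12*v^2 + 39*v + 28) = (v^2 - 12*v + 35)/(v^2 + 8*v + 7)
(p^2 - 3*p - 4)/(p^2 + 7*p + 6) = (p - 4)/(p + 6)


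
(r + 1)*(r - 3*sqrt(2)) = r^2 - 3*sqrt(2)*r + r - 3*sqrt(2)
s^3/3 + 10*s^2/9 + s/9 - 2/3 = (s/3 + 1/3)*(s - 2/3)*(s + 3)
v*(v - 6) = v^2 - 6*v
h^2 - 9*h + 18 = (h - 6)*(h - 3)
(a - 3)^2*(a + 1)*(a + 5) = a^4 - 22*a^2 + 24*a + 45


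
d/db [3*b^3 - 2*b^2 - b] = 9*b^2 - 4*b - 1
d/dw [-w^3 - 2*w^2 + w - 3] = -3*w^2 - 4*w + 1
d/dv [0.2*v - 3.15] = 0.200000000000000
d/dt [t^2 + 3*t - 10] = 2*t + 3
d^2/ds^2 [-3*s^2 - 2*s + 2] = -6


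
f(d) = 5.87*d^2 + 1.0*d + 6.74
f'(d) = 11.74*d + 1.0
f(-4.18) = 105.12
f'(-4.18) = -48.07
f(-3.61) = 79.63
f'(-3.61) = -41.38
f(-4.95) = 145.62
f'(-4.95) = -57.11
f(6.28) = 244.52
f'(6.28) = 74.73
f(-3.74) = 85.11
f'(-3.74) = -42.91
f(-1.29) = 15.22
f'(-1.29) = -14.14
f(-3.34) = 68.88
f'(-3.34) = -38.21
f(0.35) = 7.81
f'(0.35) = 5.11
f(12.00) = 864.02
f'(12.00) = 141.88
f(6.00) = 224.06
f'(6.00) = 71.44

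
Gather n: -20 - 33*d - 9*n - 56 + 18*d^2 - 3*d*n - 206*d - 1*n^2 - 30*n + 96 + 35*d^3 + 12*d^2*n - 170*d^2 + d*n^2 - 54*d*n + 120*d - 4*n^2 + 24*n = 35*d^3 - 152*d^2 - 119*d + n^2*(d - 5) + n*(12*d^2 - 57*d - 15) + 20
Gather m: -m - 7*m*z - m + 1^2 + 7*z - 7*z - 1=m*(-7*z - 2)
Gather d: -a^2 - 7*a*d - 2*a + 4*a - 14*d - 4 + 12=-a^2 + 2*a + d*(-7*a - 14) + 8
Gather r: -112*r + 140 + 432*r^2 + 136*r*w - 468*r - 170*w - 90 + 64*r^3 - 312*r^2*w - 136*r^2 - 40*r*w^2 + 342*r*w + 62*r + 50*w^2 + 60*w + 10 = 64*r^3 + r^2*(296 - 312*w) + r*(-40*w^2 + 478*w - 518) + 50*w^2 - 110*w + 60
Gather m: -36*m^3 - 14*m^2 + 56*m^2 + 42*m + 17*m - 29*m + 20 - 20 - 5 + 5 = -36*m^3 + 42*m^2 + 30*m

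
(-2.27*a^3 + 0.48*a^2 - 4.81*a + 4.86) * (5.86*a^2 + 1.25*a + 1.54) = -13.3022*a^5 - 0.0246999999999997*a^4 - 31.0824*a^3 + 23.2063*a^2 - 1.3324*a + 7.4844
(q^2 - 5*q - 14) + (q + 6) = q^2 - 4*q - 8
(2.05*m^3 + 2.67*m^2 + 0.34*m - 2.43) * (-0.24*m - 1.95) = -0.492*m^4 - 4.6383*m^3 - 5.2881*m^2 - 0.0798*m + 4.7385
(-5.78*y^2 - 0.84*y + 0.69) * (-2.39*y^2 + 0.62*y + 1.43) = 13.8142*y^4 - 1.576*y^3 - 10.4353*y^2 - 0.7734*y + 0.9867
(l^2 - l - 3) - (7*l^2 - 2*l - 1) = -6*l^2 + l - 2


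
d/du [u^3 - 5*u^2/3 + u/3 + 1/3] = 3*u^2 - 10*u/3 + 1/3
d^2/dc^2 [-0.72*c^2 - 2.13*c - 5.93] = -1.44000000000000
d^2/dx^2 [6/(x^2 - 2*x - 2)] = 12*(x^2 - 2*x - 4*(x - 1)^2 - 2)/(-x^2 + 2*x + 2)^3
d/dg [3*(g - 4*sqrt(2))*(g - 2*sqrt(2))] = 6*g - 18*sqrt(2)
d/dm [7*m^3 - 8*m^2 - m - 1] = 21*m^2 - 16*m - 1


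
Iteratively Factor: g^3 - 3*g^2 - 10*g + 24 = (g - 2)*(g^2 - g - 12) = (g - 2)*(g + 3)*(g - 4)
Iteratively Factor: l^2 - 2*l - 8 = (l + 2)*(l - 4)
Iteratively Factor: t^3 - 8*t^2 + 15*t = (t - 3)*(t^2 - 5*t) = t*(t - 3)*(t - 5)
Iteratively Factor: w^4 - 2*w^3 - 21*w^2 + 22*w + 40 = (w + 4)*(w^3 - 6*w^2 + 3*w + 10) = (w + 1)*(w + 4)*(w^2 - 7*w + 10) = (w - 5)*(w + 1)*(w + 4)*(w - 2)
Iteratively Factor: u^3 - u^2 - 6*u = (u + 2)*(u^2 - 3*u) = (u - 3)*(u + 2)*(u)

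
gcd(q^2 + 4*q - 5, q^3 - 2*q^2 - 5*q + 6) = q - 1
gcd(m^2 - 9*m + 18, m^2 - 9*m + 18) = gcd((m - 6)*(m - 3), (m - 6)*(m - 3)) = m^2 - 9*m + 18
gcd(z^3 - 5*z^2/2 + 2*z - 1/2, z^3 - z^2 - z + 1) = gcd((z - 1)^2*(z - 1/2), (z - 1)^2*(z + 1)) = z^2 - 2*z + 1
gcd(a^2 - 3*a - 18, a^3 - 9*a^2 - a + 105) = a + 3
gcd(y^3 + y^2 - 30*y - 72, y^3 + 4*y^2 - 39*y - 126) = y^2 - 3*y - 18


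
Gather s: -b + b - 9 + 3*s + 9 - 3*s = 0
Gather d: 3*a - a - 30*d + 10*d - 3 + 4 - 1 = 2*a - 20*d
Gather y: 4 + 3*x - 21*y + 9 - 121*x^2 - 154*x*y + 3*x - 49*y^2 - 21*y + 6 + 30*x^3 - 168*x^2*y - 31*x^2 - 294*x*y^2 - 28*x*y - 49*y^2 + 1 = 30*x^3 - 152*x^2 + 6*x + y^2*(-294*x - 98) + y*(-168*x^2 - 182*x - 42) + 20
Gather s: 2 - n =2 - n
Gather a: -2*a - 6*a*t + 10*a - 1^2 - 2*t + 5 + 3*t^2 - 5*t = a*(8 - 6*t) + 3*t^2 - 7*t + 4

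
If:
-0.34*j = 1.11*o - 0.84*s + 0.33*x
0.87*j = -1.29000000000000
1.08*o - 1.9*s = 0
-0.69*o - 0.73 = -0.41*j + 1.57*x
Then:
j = -1.48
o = 1.61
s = 0.92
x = -1.56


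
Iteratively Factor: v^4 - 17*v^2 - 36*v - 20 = (v - 5)*(v^3 + 5*v^2 + 8*v + 4) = (v - 5)*(v + 2)*(v^2 + 3*v + 2) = (v - 5)*(v + 1)*(v + 2)*(v + 2)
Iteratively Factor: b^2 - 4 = (b - 2)*(b + 2)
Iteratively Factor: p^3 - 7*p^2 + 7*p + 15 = (p - 5)*(p^2 - 2*p - 3) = (p - 5)*(p - 3)*(p + 1)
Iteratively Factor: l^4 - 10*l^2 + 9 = (l + 3)*(l^3 - 3*l^2 - l + 3) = (l - 1)*(l + 3)*(l^2 - 2*l - 3) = (l - 3)*(l - 1)*(l + 3)*(l + 1)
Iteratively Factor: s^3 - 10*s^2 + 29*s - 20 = (s - 4)*(s^2 - 6*s + 5) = (s - 4)*(s - 1)*(s - 5)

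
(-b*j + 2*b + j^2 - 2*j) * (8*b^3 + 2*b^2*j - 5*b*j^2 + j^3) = -8*b^4*j + 16*b^4 + 6*b^3*j^2 - 12*b^3*j + 7*b^2*j^3 - 14*b^2*j^2 - 6*b*j^4 + 12*b*j^3 + j^5 - 2*j^4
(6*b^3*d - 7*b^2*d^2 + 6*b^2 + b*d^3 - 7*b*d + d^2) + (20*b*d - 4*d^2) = 6*b^3*d - 7*b^2*d^2 + 6*b^2 + b*d^3 + 13*b*d - 3*d^2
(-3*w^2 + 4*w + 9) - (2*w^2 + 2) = -5*w^2 + 4*w + 7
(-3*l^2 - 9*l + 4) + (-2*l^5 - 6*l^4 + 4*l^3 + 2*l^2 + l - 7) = -2*l^5 - 6*l^4 + 4*l^3 - l^2 - 8*l - 3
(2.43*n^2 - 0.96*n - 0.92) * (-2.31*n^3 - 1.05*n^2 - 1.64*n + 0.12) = -5.6133*n^5 - 0.3339*n^4 - 0.852*n^3 + 2.832*n^2 + 1.3936*n - 0.1104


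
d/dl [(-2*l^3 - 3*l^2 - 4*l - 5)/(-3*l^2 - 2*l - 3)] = 2*(3*l^4 + 4*l^3 + 6*l^2 - 6*l + 1)/(9*l^4 + 12*l^3 + 22*l^2 + 12*l + 9)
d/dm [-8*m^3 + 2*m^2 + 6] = 4*m*(1 - 6*m)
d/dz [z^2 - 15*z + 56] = 2*z - 15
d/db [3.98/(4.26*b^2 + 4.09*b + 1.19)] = (-33.9096*b - 16.2782)/(4.26*b^2 + 4.09*b + 1.19)^2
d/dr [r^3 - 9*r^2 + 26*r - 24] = 3*r^2 - 18*r + 26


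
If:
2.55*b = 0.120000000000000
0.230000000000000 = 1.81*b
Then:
No Solution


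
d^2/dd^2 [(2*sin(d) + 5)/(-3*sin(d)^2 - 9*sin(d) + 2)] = (18*sin(d)^5 + 126*sin(d)^4 + 441*sin(d)^3 + 291*sin(d)^2 - 784*sin(d) - 942)/(3*sin(d)^2 + 9*sin(d) - 2)^3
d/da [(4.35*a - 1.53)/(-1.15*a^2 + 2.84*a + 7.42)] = (5.0025*a^2 - 3.519*a + 36.6222)/(1.3225*a^4 - 6.532*a^3 - 9.0004*a^2 + 42.1456*a + 55.0564)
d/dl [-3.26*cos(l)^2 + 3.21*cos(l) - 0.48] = (6.52*cos(l) - 3.21)*sin(l)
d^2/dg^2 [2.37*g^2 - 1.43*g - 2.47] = 4.74000000000000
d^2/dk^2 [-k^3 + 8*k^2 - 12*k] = 16 - 6*k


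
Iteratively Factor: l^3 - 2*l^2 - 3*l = (l + 1)*(l^2 - 3*l) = l*(l + 1)*(l - 3)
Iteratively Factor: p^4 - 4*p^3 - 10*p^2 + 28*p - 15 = (p - 5)*(p^3 + p^2 - 5*p + 3) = (p - 5)*(p + 3)*(p^2 - 2*p + 1) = (p - 5)*(p - 1)*(p + 3)*(p - 1)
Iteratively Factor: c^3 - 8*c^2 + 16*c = (c)*(c^2 - 8*c + 16) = c*(c - 4)*(c - 4)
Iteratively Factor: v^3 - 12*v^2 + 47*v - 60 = (v - 4)*(v^2 - 8*v + 15) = (v - 5)*(v - 4)*(v - 3)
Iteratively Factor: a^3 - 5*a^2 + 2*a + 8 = (a - 2)*(a^2 - 3*a - 4) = (a - 2)*(a + 1)*(a - 4)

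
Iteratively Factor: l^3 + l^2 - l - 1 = (l - 1)*(l^2 + 2*l + 1) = (l - 1)*(l + 1)*(l + 1)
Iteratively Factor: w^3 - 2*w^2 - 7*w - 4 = (w - 4)*(w^2 + 2*w + 1) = (w - 4)*(w + 1)*(w + 1)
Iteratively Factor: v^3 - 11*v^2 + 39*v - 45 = (v - 5)*(v^2 - 6*v + 9) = (v - 5)*(v - 3)*(v - 3)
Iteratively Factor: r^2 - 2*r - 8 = (r + 2)*(r - 4)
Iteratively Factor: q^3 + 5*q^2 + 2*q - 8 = (q - 1)*(q^2 + 6*q + 8) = (q - 1)*(q + 4)*(q + 2)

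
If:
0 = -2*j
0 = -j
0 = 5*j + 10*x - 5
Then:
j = 0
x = 1/2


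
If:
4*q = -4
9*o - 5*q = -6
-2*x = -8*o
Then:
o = -11/9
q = -1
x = -44/9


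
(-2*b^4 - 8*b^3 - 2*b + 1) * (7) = -14*b^4 - 56*b^3 - 14*b + 7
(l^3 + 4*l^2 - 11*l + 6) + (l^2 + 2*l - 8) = l^3 + 5*l^2 - 9*l - 2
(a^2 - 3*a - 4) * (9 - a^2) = -a^4 + 3*a^3 + 13*a^2 - 27*a - 36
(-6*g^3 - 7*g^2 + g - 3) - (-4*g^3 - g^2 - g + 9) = -2*g^3 - 6*g^2 + 2*g - 12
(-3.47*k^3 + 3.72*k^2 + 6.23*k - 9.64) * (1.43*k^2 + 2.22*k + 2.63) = -4.9621*k^5 - 2.3838*k^4 + 8.0412*k^3 + 9.829*k^2 - 5.0159*k - 25.3532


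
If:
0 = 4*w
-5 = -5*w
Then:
No Solution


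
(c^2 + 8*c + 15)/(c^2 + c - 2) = (c^2 + 8*c + 15)/(c^2 + c - 2)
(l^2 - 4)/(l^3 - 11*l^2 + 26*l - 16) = (l + 2)/(l^2 - 9*l + 8)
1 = 1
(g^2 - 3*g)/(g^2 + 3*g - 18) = g/(g + 6)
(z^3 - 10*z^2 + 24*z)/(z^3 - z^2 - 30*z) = (z - 4)/(z + 5)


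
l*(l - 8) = l^2 - 8*l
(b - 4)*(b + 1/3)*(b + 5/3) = b^3 - 2*b^2 - 67*b/9 - 20/9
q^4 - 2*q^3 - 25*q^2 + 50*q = q*(q - 5)*(q - 2)*(q + 5)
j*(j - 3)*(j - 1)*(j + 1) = j^4 - 3*j^3 - j^2 + 3*j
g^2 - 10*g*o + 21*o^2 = (g - 7*o)*(g - 3*o)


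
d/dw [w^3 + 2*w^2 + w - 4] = 3*w^2 + 4*w + 1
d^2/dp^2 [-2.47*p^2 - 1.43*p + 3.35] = -4.94000000000000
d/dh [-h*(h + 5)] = -2*h - 5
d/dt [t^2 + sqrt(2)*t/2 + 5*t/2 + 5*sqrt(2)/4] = 2*t + sqrt(2)/2 + 5/2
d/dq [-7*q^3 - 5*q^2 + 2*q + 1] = -21*q^2 - 10*q + 2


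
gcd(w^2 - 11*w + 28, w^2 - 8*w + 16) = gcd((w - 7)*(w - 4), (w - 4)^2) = w - 4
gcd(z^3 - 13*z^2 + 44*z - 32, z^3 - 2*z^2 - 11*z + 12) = z^2 - 5*z + 4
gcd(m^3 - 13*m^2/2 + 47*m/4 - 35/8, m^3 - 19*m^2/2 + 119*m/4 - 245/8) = m^2 - 6*m + 35/4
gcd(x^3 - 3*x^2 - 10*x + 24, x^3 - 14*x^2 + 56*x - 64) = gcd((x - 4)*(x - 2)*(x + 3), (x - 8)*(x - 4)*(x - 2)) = x^2 - 6*x + 8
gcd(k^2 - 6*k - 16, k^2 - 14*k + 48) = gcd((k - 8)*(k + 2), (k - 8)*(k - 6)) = k - 8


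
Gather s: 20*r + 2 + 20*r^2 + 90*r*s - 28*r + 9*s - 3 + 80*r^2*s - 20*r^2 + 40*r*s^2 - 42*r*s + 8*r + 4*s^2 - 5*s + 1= s^2*(40*r + 4) + s*(80*r^2 + 48*r + 4)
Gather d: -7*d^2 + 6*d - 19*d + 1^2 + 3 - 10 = -7*d^2 - 13*d - 6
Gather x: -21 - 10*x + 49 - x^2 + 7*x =-x^2 - 3*x + 28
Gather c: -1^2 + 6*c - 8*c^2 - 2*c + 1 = -8*c^2 + 4*c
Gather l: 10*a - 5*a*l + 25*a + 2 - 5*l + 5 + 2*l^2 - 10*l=35*a + 2*l^2 + l*(-5*a - 15) + 7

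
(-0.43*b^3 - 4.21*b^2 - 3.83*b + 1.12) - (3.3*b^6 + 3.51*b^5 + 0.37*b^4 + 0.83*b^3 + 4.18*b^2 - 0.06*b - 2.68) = -3.3*b^6 - 3.51*b^5 - 0.37*b^4 - 1.26*b^3 - 8.39*b^2 - 3.77*b + 3.8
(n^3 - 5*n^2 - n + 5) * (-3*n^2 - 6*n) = -3*n^5 + 9*n^4 + 33*n^3 - 9*n^2 - 30*n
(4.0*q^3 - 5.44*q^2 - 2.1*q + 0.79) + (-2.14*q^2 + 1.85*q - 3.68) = 4.0*q^3 - 7.58*q^2 - 0.25*q - 2.89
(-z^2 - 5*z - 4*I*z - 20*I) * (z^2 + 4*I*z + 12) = -z^4 - 5*z^3 - 8*I*z^3 + 4*z^2 - 40*I*z^2 + 20*z - 48*I*z - 240*I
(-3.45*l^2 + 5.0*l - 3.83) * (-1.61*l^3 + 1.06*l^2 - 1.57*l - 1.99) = 5.5545*l^5 - 11.707*l^4 + 16.8828*l^3 - 5.0443*l^2 - 3.9369*l + 7.6217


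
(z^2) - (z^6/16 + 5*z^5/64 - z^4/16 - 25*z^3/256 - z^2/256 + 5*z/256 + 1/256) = -z^6/16 - 5*z^5/64 + z^4/16 + 25*z^3/256 + 257*z^2/256 - 5*z/256 - 1/256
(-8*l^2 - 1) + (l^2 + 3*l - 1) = -7*l^2 + 3*l - 2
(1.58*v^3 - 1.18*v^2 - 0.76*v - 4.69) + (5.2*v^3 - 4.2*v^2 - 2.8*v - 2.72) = 6.78*v^3 - 5.38*v^2 - 3.56*v - 7.41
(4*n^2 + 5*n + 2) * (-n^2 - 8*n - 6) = -4*n^4 - 37*n^3 - 66*n^2 - 46*n - 12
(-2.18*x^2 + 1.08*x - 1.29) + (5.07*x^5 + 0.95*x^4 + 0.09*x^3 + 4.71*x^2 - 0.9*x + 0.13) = 5.07*x^5 + 0.95*x^4 + 0.09*x^3 + 2.53*x^2 + 0.18*x - 1.16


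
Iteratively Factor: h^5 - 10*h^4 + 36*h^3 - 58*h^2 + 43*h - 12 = (h - 1)*(h^4 - 9*h^3 + 27*h^2 - 31*h + 12) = (h - 3)*(h - 1)*(h^3 - 6*h^2 + 9*h - 4) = (h - 3)*(h - 1)^2*(h^2 - 5*h + 4) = (h - 4)*(h - 3)*(h - 1)^2*(h - 1)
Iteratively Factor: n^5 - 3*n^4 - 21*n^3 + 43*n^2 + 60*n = (n)*(n^4 - 3*n^3 - 21*n^2 + 43*n + 60) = n*(n + 4)*(n^3 - 7*n^2 + 7*n + 15) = n*(n - 3)*(n + 4)*(n^2 - 4*n - 5) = n*(n - 3)*(n + 1)*(n + 4)*(n - 5)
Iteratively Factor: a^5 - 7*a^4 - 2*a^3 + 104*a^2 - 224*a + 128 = (a + 4)*(a^4 - 11*a^3 + 42*a^2 - 64*a + 32) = (a - 1)*(a + 4)*(a^3 - 10*a^2 + 32*a - 32) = (a - 4)*(a - 1)*(a + 4)*(a^2 - 6*a + 8) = (a - 4)*(a - 2)*(a - 1)*(a + 4)*(a - 4)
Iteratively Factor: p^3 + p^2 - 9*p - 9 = (p - 3)*(p^2 + 4*p + 3) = (p - 3)*(p + 1)*(p + 3)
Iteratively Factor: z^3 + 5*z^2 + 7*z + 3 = (z + 1)*(z^2 + 4*z + 3) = (z + 1)^2*(z + 3)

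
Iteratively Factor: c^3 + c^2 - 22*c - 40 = (c - 5)*(c^2 + 6*c + 8) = (c - 5)*(c + 2)*(c + 4)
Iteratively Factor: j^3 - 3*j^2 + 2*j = (j - 1)*(j^2 - 2*j) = (j - 2)*(j - 1)*(j)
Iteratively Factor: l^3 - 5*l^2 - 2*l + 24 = (l - 4)*(l^2 - l - 6) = (l - 4)*(l + 2)*(l - 3)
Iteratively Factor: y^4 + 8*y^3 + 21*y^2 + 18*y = (y + 2)*(y^3 + 6*y^2 + 9*y) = (y + 2)*(y + 3)*(y^2 + 3*y) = (y + 2)*(y + 3)^2*(y)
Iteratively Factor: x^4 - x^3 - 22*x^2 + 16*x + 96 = (x - 4)*(x^3 + 3*x^2 - 10*x - 24) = (x - 4)*(x + 2)*(x^2 + x - 12) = (x - 4)*(x + 2)*(x + 4)*(x - 3)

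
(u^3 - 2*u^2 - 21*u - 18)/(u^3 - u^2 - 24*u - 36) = (u + 1)/(u + 2)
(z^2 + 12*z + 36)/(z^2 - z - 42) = (z + 6)/(z - 7)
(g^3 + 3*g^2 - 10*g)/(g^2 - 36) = g*(g^2 + 3*g - 10)/(g^2 - 36)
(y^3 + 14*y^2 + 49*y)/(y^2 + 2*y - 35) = y*(y + 7)/(y - 5)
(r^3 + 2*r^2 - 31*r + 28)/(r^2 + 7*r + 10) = (r^3 + 2*r^2 - 31*r + 28)/(r^2 + 7*r + 10)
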